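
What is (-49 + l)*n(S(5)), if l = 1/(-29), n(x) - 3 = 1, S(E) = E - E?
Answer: -5688/29 ≈ -196.14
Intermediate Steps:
S(E) = 0
n(x) = 4 (n(x) = 3 + 1 = 4)
l = -1/29 ≈ -0.034483
(-49 + l)*n(S(5)) = (-49 - 1/29)*4 = -1422/29*4 = -5688/29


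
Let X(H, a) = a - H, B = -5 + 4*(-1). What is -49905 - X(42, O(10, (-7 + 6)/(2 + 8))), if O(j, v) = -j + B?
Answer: -49844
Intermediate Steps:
B = -9 (B = -5 - 4 = -9)
O(j, v) = -9 - j (O(j, v) = -j - 9 = -9 - j)
-49905 - X(42, O(10, (-7 + 6)/(2 + 8))) = -49905 - ((-9 - 1*10) - 1*42) = -49905 - ((-9 - 10) - 42) = -49905 - (-19 - 42) = -49905 - 1*(-61) = -49905 + 61 = -49844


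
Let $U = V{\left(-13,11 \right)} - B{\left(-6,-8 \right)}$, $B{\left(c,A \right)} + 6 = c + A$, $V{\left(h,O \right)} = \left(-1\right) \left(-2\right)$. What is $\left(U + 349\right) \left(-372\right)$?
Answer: $-138012$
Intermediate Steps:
$V{\left(h,O \right)} = 2$
$B{\left(c,A \right)} = -6 + A + c$ ($B{\left(c,A \right)} = -6 + \left(c + A\right) = -6 + \left(A + c\right) = -6 + A + c$)
$U = 22$ ($U = 2 - \left(-6 - 8 - 6\right) = 2 - -20 = 2 + 20 = 22$)
$\left(U + 349\right) \left(-372\right) = \left(22 + 349\right) \left(-372\right) = 371 \left(-372\right) = -138012$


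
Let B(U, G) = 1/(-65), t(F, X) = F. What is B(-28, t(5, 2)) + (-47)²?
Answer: 143584/65 ≈ 2209.0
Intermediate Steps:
B(U, G) = -1/65
B(-28, t(5, 2)) + (-47)² = -1/65 + (-47)² = -1/65 + 2209 = 143584/65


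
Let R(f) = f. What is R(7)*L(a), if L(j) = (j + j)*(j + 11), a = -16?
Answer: 1120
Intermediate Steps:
L(j) = 2*j*(11 + j) (L(j) = (2*j)*(11 + j) = 2*j*(11 + j))
R(7)*L(a) = 7*(2*(-16)*(11 - 16)) = 7*(2*(-16)*(-5)) = 7*160 = 1120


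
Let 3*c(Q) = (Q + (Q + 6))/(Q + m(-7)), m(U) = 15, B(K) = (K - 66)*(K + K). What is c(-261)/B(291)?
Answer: 43/8053425 ≈ 5.3393e-6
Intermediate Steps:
B(K) = 2*K*(-66 + K) (B(K) = (-66 + K)*(2*K) = 2*K*(-66 + K))
c(Q) = (6 + 2*Q)/(3*(15 + Q)) (c(Q) = ((Q + (Q + 6))/(Q + 15))/3 = ((Q + (6 + Q))/(15 + Q))/3 = ((6 + 2*Q)/(15 + Q))/3 = (6 + 2*Q)/(3*(15 + Q)))
c(-261)/B(291) = (2*(3 - 261)/(3*(15 - 261)))/((2*291*(-66 + 291))) = ((2/3)*(-258)/(-246))/((2*291*225)) = ((2/3)*(-1/246)*(-258))/130950 = (86/123)*(1/130950) = 43/8053425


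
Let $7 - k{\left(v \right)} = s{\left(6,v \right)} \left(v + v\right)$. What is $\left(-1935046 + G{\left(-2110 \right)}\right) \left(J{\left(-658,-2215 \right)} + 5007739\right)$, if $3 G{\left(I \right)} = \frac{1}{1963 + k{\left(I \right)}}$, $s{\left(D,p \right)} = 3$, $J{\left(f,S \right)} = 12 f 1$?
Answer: $- \frac{424632510815476577}{43890} \approx -9.6749 \cdot 10^{12}$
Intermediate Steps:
$J{\left(f,S \right)} = 12 f$
$k{\left(v \right)} = 7 - 6 v$ ($k{\left(v \right)} = 7 - 3 \left(v + v\right) = 7 - 3 \cdot 2 v = 7 - 6 v$)
$G{\left(I \right)} = \frac{1}{3 \left(1970 - 6 I\right)}$ ($G{\left(I \right)} = \frac{1}{3 \left(1963 - \left(-7 + 6 I\right)\right)} = \frac{1}{3 \left(1970 - 6 I\right)}$)
$\left(-1935046 + G{\left(-2110 \right)}\right) \left(J{\left(-658,-2215 \right)} + 5007739\right) = \left(-1935046 - \frac{1}{-5910 + 18 \left(-2110\right)}\right) \left(12 \left(-658\right) + 5007739\right) = \left(-1935046 - \frac{1}{-5910 - 37980}\right) \left(-7896 + 5007739\right) = \left(-1935046 - \frac{1}{-43890}\right) 4999843 = \left(-1935046 - - \frac{1}{43890}\right) 4999843 = \left(-1935046 + \frac{1}{43890}\right) 4999843 = \left(- \frac{84929168939}{43890}\right) 4999843 = - \frac{424632510815476577}{43890}$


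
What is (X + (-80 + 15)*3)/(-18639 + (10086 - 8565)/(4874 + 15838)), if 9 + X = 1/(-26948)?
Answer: 9488500318/866938374813 ≈ 0.010945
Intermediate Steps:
X = -242533/26948 (X = -9 + 1/(-26948) = -9 - 1/26948 = -242533/26948 ≈ -9.0000)
(X + (-80 + 15)*3)/(-18639 + (10086 - 8565)/(4874 + 15838)) = (-242533/26948 + (-80 + 15)*3)/(-18639 + (10086 - 8565)/(4874 + 15838)) = (-242533/26948 - 65*3)/(-18639 + 1521/20712) = (-242533/26948 - 195)/(-18639 + 1521*(1/20712)) = -5497393/(26948*(-18639 + 507/6904)) = -5497393/(26948*(-128683149/6904)) = -5497393/26948*(-6904/128683149) = 9488500318/866938374813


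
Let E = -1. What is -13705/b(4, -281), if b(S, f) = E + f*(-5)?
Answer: -13705/1404 ≈ -9.7614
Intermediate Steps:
b(S, f) = -1 - 5*f (b(S, f) = -1 + f*(-5) = -1 - 5*f)
-13705/b(4, -281) = -13705/(-1 - 5*(-281)) = -13705/(-1 + 1405) = -13705/1404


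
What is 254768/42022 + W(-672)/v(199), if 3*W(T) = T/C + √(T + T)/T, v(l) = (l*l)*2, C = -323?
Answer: 1629386765464/268754285353 - I*√21/19958904 ≈ 6.0627 - 2.296e-7*I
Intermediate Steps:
v(l) = 2*l² (v(l) = l²*2 = 2*l²)
W(T) = -T/969 + √2/(3*√T) (W(T) = (T/(-323) + √(T + T)/T)/3 = (T*(-1/323) + √(2*T)/T)/3 = (-T/323 + (√2*√T)/T)/3 = (-T/323 + √2/√T)/3 = -T/969 + √2/(3*√T))
254768/42022 + W(-672)/v(199) = 254768/42022 + (-1/969*(-672) + √2/(3*√(-672)))/((2*199²)) = 254768*(1/42022) + (224/323 + √2*(-I*√42/168)/3)/((2*39601)) = 127384/21011 + (224/323 - I*√21/252)/79202 = 127384/21011 + (224/323 - I*√21/252)*(1/79202) = 127384/21011 + (112/12791123 - I*√21/19958904) = 1629386765464/268754285353 - I*√21/19958904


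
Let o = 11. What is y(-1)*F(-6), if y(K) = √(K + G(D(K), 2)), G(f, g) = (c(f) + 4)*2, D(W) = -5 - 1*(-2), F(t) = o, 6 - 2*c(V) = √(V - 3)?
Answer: 11*√(13 - I*√6) ≈ 39.835 - 3.7202*I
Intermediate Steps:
c(V) = 3 - √(-3 + V)/2 (c(V) = 3 - √(V - 3)/2 = 3 - √(-3 + V)/2)
F(t) = 11
D(W) = -3 (D(W) = -5 + 2 = -3)
G(f, g) = 14 - √(-3 + f) (G(f, g) = ((3 - √(-3 + f)/2) + 4)*2 = (7 - √(-3 + f)/2)*2 = 14 - √(-3 + f))
y(K) = √(14 + K - I*√6) (y(K) = √(K + (14 - √(-3 - 3))) = √(K + (14 - √(-6))) = √(K + (14 - I*√6)) = √(14 + K - I*√6))
y(-1)*F(-6) = √(14 - 1 - I*√6)*11 = √(13 - I*√6)*11 = 11*√(13 - I*√6)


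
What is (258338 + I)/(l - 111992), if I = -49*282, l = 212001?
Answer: 244520/100009 ≈ 2.4450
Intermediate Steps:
I = -13818
(258338 + I)/(l - 111992) = (258338 - 13818)/(212001 - 111992) = 244520/100009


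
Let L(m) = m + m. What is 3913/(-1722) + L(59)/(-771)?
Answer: -51113/21074 ≈ -2.4254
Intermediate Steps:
L(m) = 2*m
3913/(-1722) + L(59)/(-771) = 3913/(-1722) + (2*59)/(-771) = 3913*(-1/1722) + 118*(-1/771) = -559/246 - 118/771 = -51113/21074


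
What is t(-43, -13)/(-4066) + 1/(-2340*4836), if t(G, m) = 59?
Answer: -333831113/23005915920 ≈ -0.014511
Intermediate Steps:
t(-43, -13)/(-4066) + 1/(-2340*4836) = 59/(-4066) + 1/(-2340*4836) = 59*(-1/4066) - 1/2340*1/4836 = -59/4066 - 1/11316240 = -333831113/23005915920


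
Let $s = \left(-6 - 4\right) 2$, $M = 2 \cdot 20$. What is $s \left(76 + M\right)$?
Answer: $-2320$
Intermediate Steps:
$M = 40$
$s = -20$ ($s = \left(-10\right) 2 = -20$)
$s \left(76 + M\right) = - 20 \left(76 + 40\right) = \left(-20\right) 116 = -2320$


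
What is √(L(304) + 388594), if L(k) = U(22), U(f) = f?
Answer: 2*√97154 ≈ 623.39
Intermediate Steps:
L(k) = 22
√(L(304) + 388594) = √(22 + 388594) = √388616 = 2*√97154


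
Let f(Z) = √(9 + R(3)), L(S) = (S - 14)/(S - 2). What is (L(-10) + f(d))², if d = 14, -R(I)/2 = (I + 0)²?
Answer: -5 + 12*I ≈ -5.0 + 12.0*I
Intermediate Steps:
L(S) = (-14 + S)/(-2 + S)
R(I) = -2*I² (R(I) = -2*(I + 0)² = -2*I²)
f(Z) = 3*I (f(Z) = √(9 - 2*3²) = √(9 - 2*9) = √(9 - 18) = √(-9) = 3*I)
(L(-10) + f(d))² = ((-14 - 10)/(-2 - 10) + 3*I)² = (-24/(-12) + 3*I)² = (-1/12*(-24) + 3*I)² = (2 + 3*I)²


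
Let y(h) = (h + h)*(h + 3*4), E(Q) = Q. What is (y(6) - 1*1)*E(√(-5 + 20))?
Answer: 215*√15 ≈ 832.69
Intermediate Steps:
y(h) = 2*h*(12 + h) (y(h) = (2*h)*(h + 12) = (2*h)*(12 + h) = 2*h*(12 + h))
(y(6) - 1*1)*E(√(-5 + 20)) = (2*6*(12 + 6) - 1*1)*√(-5 + 20) = (2*6*18 - 1)*√15 = (216 - 1)*√15 = 215*√15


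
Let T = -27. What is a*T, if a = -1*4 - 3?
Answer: 189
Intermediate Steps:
a = -7 (a = -4 - 3 = -7)
a*T = -7*(-27) = 189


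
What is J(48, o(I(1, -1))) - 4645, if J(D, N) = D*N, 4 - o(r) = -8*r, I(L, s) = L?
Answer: -4069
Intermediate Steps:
o(r) = 4 + 8*r (o(r) = 4 - (-8)*r = 4 + 8*r)
J(48, o(I(1, -1))) - 4645 = 48*(4 + 8*1) - 4645 = 48*(4 + 8) - 4645 = 48*12 - 4645 = 576 - 4645 = -4069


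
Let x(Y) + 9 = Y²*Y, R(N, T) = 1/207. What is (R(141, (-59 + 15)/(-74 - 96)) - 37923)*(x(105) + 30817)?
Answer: -405620450260/9 ≈ -4.5069e+10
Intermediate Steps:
R(N, T) = 1/207
x(Y) = -9 + Y³ (x(Y) = -9 + Y²*Y = -9 + Y³)
(R(141, (-59 + 15)/(-74 - 96)) - 37923)*(x(105) + 30817) = (1/207 - 37923)*((-9 + 105³) + 30817) = -7850060*((-9 + 1157625) + 30817)/207 = -7850060*(1157616 + 30817)/207 = -7850060/207*1188433 = -405620450260/9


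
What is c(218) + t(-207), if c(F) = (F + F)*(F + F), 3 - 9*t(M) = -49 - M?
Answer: 1710709/9 ≈ 1.9008e+5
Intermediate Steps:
t(M) = 52/9 + M/9 (t(M) = 1/3 - (-49 - M)/9 = 1/3 + (49/9 + M/9) = 52/9 + M/9)
c(F) = 4*F**2 (c(F) = (2*F)*(2*F) = 4*F**2)
c(218) + t(-207) = 4*218**2 + (52/9 + (1/9)*(-207)) = 4*47524 + (52/9 - 23) = 190096 - 155/9 = 1710709/9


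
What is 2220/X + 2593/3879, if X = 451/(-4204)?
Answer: -36201072077/1749429 ≈ -20693.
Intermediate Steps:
X = -451/4204 (X = 451*(-1/4204) = -451/4204 ≈ -0.10728)
2220/X + 2593/3879 = 2220/(-451/4204) + 2593/3879 = 2220*(-4204/451) + 2593*(1/3879) = -9332880/451 + 2593/3879 = -36201072077/1749429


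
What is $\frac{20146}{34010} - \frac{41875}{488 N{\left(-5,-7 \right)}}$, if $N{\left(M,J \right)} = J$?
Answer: $\frac{746493743}{58089080} \approx 12.851$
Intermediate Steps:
$\frac{20146}{34010} - \frac{41875}{488 N{\left(-5,-7 \right)}} = \frac{20146}{34010} - \frac{41875}{488 \left(-7\right)} = 20146 \cdot \frac{1}{34010} - \frac{41875}{-3416} = \frac{10073}{17005} - - \frac{41875}{3416} = \frac{10073}{17005} + \frac{41875}{3416} = \frac{746493743}{58089080}$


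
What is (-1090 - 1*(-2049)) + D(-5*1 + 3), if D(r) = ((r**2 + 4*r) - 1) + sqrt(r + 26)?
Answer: 954 + 2*sqrt(6) ≈ 958.90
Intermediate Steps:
D(r) = -1 + r**2 + sqrt(26 + r) + 4*r (D(r) = (-1 + r**2 + 4*r) + sqrt(26 + r) = -1 + r**2 + sqrt(26 + r) + 4*r)
(-1090 - 1*(-2049)) + D(-5*1 + 3) = (-1090 - 1*(-2049)) + (-1 + (-5*1 + 3)**2 + sqrt(26 + (-5*1 + 3)) + 4*(-5*1 + 3)) = (-1090 + 2049) + (-1 + (-5 + 3)**2 + sqrt(26 + (-5 + 3)) + 4*(-5 + 3)) = 959 + (-1 + (-2)**2 + sqrt(26 - 2) + 4*(-2)) = 959 + (-1 + 4 + sqrt(24) - 8) = 959 + (-1 + 4 + 2*sqrt(6) - 8) = 959 + (-5 + 2*sqrt(6)) = 954 + 2*sqrt(6)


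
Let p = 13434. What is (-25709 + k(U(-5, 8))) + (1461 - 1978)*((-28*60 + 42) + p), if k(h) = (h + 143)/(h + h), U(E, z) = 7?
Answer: -42869612/7 ≈ -6.1242e+6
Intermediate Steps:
k(h) = (143 + h)/(2*h) (k(h) = (143 + h)/((2*h)) = (143 + h)*(1/(2*h)) = (143 + h)/(2*h))
(-25709 + k(U(-5, 8))) + (1461 - 1978)*((-28*60 + 42) + p) = (-25709 + (1/2)*(143 + 7)/7) + (1461 - 1978)*((-28*60 + 42) + 13434) = (-25709 + (1/2)*(1/7)*150) - 517*((-1680 + 42) + 13434) = (-25709 + 75/7) - 517*(-1638 + 13434) = -179888/7 - 517*11796 = -179888/7 - 6098532 = -42869612/7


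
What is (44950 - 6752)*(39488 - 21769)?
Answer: 676830362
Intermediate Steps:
(44950 - 6752)*(39488 - 21769) = 38198*17719 = 676830362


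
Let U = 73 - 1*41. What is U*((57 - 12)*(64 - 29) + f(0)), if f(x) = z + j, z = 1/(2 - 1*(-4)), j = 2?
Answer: 151408/3 ≈ 50469.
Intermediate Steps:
U = 32 (U = 73 - 41 = 32)
z = 1/6 (z = 1/(2 + 4) = 1/6 ≈ 0.16667)
f(x) = 13/6 (f(x) = 1/6 + 2 = 13/6)
U*((57 - 12)*(64 - 29) + f(0)) = 32*((57 - 12)*(64 - 29) + 13/6) = 32*(45*35 + 13/6) = 32*(1575 + 13/6) = 32*(9463/6) = 151408/3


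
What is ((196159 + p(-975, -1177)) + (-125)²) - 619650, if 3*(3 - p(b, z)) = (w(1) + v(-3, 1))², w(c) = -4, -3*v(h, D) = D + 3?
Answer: -11012557/27 ≈ -4.0787e+5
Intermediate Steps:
v(h, D) = -1 - D/3 (v(h, D) = -(D + 3)/3 = -(3 + D)/3 = -1 - D/3)
p(b, z) = -175/27 (p(b, z) = 3 - (-4 + (-1 - ⅓*1))²/3 = 3 - (-4 + (-1 - ⅓))²/3 = 3 - (-4 - 4/3)²/3 = 3 - (-16/3)²/3 = 3 - ⅓*256/9 = 3 - 256/27 = -175/27)
((196159 + p(-975, -1177)) + (-125)²) - 619650 = ((196159 - 175/27) + (-125)²) - 619650 = (5296118/27 + 15625) - 619650 = 5717993/27 - 619650 = -11012557/27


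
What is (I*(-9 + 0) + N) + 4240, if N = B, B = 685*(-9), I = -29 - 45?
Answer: -1259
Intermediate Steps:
I = -74
B = -6165
N = -6165
(I*(-9 + 0) + N) + 4240 = (-74*(-9 + 0) - 6165) + 4240 = (-74*(-9) - 6165) + 4240 = (666 - 6165) + 4240 = -5499 + 4240 = -1259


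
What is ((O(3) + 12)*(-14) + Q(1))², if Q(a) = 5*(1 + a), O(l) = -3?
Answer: 13456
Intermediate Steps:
Q(a) = 5 + 5*a
((O(3) + 12)*(-14) + Q(1))² = ((-3 + 12)*(-14) + (5 + 5*1))² = (9*(-14) + (5 + 5))² = (-126 + 10)² = (-116)² = 13456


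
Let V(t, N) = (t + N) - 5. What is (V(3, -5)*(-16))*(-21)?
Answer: -2352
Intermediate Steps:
V(t, N) = -5 + N + t (V(t, N) = (N + t) - 5 = -5 + N + t)
(V(3, -5)*(-16))*(-21) = ((-5 - 5 + 3)*(-16))*(-21) = -7*(-16)*(-21) = 112*(-21) = -2352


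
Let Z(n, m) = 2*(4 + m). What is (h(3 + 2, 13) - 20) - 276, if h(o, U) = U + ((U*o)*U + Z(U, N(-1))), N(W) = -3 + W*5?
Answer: 554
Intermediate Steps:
N(W) = -3 + 5*W
Z(n, m) = 8 + 2*m
h(o, U) = -8 + U + o*U² (h(o, U) = U + ((U*o)*U + (8 + 2*(-3 + 5*(-1)))) = U + (o*U² + (8 + 2*(-3 - 5))) = U + (o*U² + (8 + 2*(-8))) = U + (o*U² + (8 - 16)) = U + (o*U² - 8) = U + (-8 + o*U²) = -8 + U + o*U²)
(h(3 + 2, 13) - 20) - 276 = ((-8 + 13 + (3 + 2)*13²) - 20) - 276 = ((-8 + 13 + 5*169) - 20) - 276 = ((-8 + 13 + 845) - 20) - 276 = (850 - 20) - 276 = 830 - 276 = 554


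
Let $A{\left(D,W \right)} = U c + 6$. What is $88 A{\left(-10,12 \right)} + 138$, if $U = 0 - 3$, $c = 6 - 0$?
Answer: $-918$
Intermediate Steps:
$c = 6$ ($c = 6 + 0 = 6$)
$U = -3$ ($U = 0 - 3 = -3$)
$A{\left(D,W \right)} = -12$ ($A{\left(D,W \right)} = \left(-3\right) 6 + 6 = -18 + 6 = -12$)
$88 A{\left(-10,12 \right)} + 138 = 88 \left(-12\right) + 138 = -1056 + 138 = -918$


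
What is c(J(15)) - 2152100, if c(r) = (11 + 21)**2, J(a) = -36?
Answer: -2151076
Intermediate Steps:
c(r) = 1024 (c(r) = 32**2 = 1024)
c(J(15)) - 2152100 = 1024 - 2152100 = -2151076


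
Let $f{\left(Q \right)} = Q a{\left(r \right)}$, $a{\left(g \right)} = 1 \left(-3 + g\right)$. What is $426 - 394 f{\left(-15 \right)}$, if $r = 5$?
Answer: $12246$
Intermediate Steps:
$a{\left(g \right)} = -3 + g$
$f{\left(Q \right)} = 2 Q$ ($f{\left(Q \right)} = Q \left(-3 + 5\right) = Q 2 = 2 Q$)
$426 - 394 f{\left(-15 \right)} = 426 - 394 \cdot 2 \left(-15\right) = 426 - -11820 = 426 + 11820 = 12246$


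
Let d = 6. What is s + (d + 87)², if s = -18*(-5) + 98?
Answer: 8837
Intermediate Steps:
s = 188 (s = 90 + 98 = 188)
s + (d + 87)² = 188 + (6 + 87)² = 188 + 93² = 188 + 8649 = 8837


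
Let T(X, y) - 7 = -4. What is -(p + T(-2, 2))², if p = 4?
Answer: -49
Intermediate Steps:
T(X, y) = 3 (T(X, y) = 7 - 4 = 3)
-(p + T(-2, 2))² = -(4 + 3)² = -1*7² = -1*49 = -49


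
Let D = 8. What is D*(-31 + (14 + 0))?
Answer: -136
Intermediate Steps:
D*(-31 + (14 + 0)) = 8*(-31 + (14 + 0)) = 8*(-31 + 14) = 8*(-17) = -136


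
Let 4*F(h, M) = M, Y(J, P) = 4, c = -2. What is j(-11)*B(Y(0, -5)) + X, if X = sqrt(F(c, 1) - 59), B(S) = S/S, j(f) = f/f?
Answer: 1 + I*sqrt(235)/2 ≈ 1.0 + 7.6649*I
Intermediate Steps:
j(f) = 1
B(S) = 1
F(h, M) = M/4
X = I*sqrt(235)/2 (X = sqrt((1/4)*1 - 59) = sqrt(1/4 - 59) = sqrt(-235/4) = I*sqrt(235)/2 ≈ 7.6649*I)
j(-11)*B(Y(0, -5)) + X = 1*1 + I*sqrt(235)/2 = 1 + I*sqrt(235)/2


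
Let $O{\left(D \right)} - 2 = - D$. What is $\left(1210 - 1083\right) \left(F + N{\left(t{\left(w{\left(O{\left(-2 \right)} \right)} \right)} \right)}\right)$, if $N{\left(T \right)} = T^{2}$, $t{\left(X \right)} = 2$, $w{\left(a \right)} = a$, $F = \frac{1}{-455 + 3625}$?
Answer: $\frac{1610487}{3170} \approx 508.04$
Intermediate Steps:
$F = \frac{1}{3170} \approx 0.00031546$
$O{\left(D \right)} = 2 - D$
$\left(1210 - 1083\right) \left(F + N{\left(t{\left(w{\left(O{\left(-2 \right)} \right)} \right)} \right)}\right) = \left(1210 - 1083\right) \left(\frac{1}{3170} + 2^{2}\right) = 127 \left(\frac{1}{3170} + 4\right) = 127 \cdot \frac{12681}{3170} = \frac{1610487}{3170}$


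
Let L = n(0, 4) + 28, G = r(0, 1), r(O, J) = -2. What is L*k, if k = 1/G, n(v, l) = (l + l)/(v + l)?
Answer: -15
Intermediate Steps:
n(v, l) = 2*l/(l + v) (n(v, l) = (2*l)/(l + v) = 2*l/(l + v))
G = -2
L = 30 (L = 2*4/(4 + 0) + 28 = 2*4/4 + 28 = 2*4*(1/4) + 28 = 2 + 28 = 30)
k = -1/2 (k = 1/(-2) = -1/2 ≈ -0.50000)
L*k = 30*(-1/2) = -15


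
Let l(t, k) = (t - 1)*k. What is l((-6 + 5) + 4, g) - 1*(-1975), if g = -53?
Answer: 1869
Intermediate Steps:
l(t, k) = k*(-1 + t) (l(t, k) = (-1 + t)*k = k*(-1 + t))
l((-6 + 5) + 4, g) - 1*(-1975) = -53*(-1 + ((-6 + 5) + 4)) - 1*(-1975) = -53*(-1 + (-1 + 4)) + 1975 = -53*(-1 + 3) + 1975 = -53*2 + 1975 = -106 + 1975 = 1869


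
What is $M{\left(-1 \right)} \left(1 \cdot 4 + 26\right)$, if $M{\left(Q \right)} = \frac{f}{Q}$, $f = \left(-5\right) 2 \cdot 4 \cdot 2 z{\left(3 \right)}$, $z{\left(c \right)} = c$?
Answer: $7200$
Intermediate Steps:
$f = -240$ ($f = \left(-5\right) 2 \cdot 4 \cdot 2 \cdot 3 = - 10 \cdot 8 \cdot 3 = \left(-10\right) 24 = -240$)
$M{\left(Q \right)} = - \frac{240}{Q}$
$M{\left(-1 \right)} \left(1 \cdot 4 + 26\right) = - \frac{240}{-1} \left(1 \cdot 4 + 26\right) = \left(-240\right) \left(-1\right) \left(4 + 26\right) = 240 \cdot 30 = 7200$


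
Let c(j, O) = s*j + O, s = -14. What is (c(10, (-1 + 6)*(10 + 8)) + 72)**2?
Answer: 484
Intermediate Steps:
c(j, O) = O - 14*j (c(j, O) = -14*j + O = O - 14*j)
(c(10, (-1 + 6)*(10 + 8)) + 72)**2 = (((-1 + 6)*(10 + 8) - 14*10) + 72)**2 = ((5*18 - 140) + 72)**2 = ((90 - 140) + 72)**2 = (-50 + 72)**2 = 22**2 = 484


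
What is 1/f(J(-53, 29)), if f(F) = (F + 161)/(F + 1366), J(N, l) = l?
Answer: 279/38 ≈ 7.3421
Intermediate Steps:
f(F) = (161 + F)/(1366 + F)
1/f(J(-53, 29)) = 1/((161 + 29)/(1366 + 29)) = 1/(190/1395) = 1/((1/1395)*190) = 1/(38/279) = 279/38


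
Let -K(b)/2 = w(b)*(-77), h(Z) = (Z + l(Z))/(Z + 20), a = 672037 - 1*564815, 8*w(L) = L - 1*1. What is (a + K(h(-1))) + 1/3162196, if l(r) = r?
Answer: 3220402146507/30040862 ≈ 1.0720e+5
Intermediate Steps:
w(L) = -1/8 + L/8 (w(L) = (L - 1*1)/8 = (L - 1)/8 = (-1 + L)/8 = -1/8 + L/8)
a = 107222 (a = 672037 - 564815 = 107222)
h(Z) = 2*Z/(20 + Z) (h(Z) = (Z + Z)/(Z + 20) = (2*Z)/(20 + Z) = 2*Z/(20 + Z))
K(b) = -77/4 + 77*b/4 (K(b) = -2*(-1/8 + b/8)*(-77) = -2*(77/8 - 77*b/8) = -77/4 + 77*b/4)
(a + K(h(-1))) + 1/3162196 = (107222 + (-77/4 + 77*(2*(-1)/(20 - 1))/4)) + 1/3162196 = (107222 + (-77/4 + 77*(2*(-1)/19)/4)) + 1/3162196 = (107222 + (-77/4 + 77*(2*(-1)*(1/19))/4)) + 1/3162196 = (107222 + (-77/4 + (77/4)*(-2/19))) + 1/3162196 = (107222 + (-77/4 - 77/38)) + 1/3162196 = (107222 - 1617/76) + 1/3162196 = 8147255/76 + 1/3162196 = 3220402146507/30040862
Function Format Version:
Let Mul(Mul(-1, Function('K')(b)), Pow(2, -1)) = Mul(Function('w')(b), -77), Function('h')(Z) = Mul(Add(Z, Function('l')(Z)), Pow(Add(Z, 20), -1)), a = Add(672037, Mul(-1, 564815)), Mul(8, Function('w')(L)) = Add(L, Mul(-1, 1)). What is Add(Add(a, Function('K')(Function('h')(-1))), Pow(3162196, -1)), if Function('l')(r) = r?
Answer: Rational(3220402146507, 30040862) ≈ 1.0720e+5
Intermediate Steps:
Function('w')(L) = Add(Rational(-1, 8), Mul(Rational(1, 8), L)) (Function('w')(L) = Mul(Rational(1, 8), Add(L, Mul(-1, 1))) = Mul(Rational(1, 8), Add(L, -1)) = Mul(Rational(1, 8), Add(-1, L)) = Add(Rational(-1, 8), Mul(Rational(1, 8), L)))
a = 107222 (a = Add(672037, -564815) = 107222)
Function('h')(Z) = Mul(2, Z, Pow(Add(20, Z), -1)) (Function('h')(Z) = Mul(Add(Z, Z), Pow(Add(Z, 20), -1)) = Mul(Mul(2, Z), Pow(Add(20, Z), -1)) = Mul(2, Z, Pow(Add(20, Z), -1)))
Function('K')(b) = Add(Rational(-77, 4), Mul(Rational(77, 4), b)) (Function('K')(b) = Mul(-2, Mul(Add(Rational(-1, 8), Mul(Rational(1, 8), b)), -77)) = Mul(-2, Add(Rational(77, 8), Mul(Rational(-77, 8), b))) = Add(Rational(-77, 4), Mul(Rational(77, 4), b)))
Add(Add(a, Function('K')(Function('h')(-1))), Pow(3162196, -1)) = Add(Add(107222, Add(Rational(-77, 4), Mul(Rational(77, 4), Mul(2, -1, Pow(Add(20, -1), -1))))), Pow(3162196, -1)) = Add(Add(107222, Add(Rational(-77, 4), Mul(Rational(77, 4), Mul(2, -1, Pow(19, -1))))), Rational(1, 3162196)) = Add(Add(107222, Add(Rational(-77, 4), Mul(Rational(77, 4), Mul(2, -1, Rational(1, 19))))), Rational(1, 3162196)) = Add(Add(107222, Add(Rational(-77, 4), Mul(Rational(77, 4), Rational(-2, 19)))), Rational(1, 3162196)) = Add(Add(107222, Add(Rational(-77, 4), Rational(-77, 38))), Rational(1, 3162196)) = Add(Add(107222, Rational(-1617, 76)), Rational(1, 3162196)) = Add(Rational(8147255, 76), Rational(1, 3162196)) = Rational(3220402146507, 30040862)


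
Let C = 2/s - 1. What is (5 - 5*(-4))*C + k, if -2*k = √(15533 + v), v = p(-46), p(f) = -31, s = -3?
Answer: -125/3 - √15502/2 ≈ -103.92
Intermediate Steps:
C = -5/3 (C = 2/(-3) - 1 = -⅓*2 - 1 = -⅔ - 1 = -5/3 ≈ -1.6667)
v = -31
k = -√15502/2 (k = -√(15533 - 31)/2 = -√15502/2 ≈ -62.254)
(5 - 5*(-4))*C + k = (5 - 5*(-4))*(-5/3) - √15502/2 = (5 + 20)*(-5/3) - √15502/2 = 25*(-5/3) - √15502/2 = -125/3 - √15502/2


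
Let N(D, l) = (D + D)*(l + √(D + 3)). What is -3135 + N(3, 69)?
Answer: -2721 + 6*√6 ≈ -2706.3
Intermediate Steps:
N(D, l) = 2*D*(l + √(3 + D)) (N(D, l) = (2*D)*(l + √(3 + D)) = 2*D*(l + √(3 + D)))
-3135 + N(3, 69) = -3135 + 2*3*(69 + √(3 + 3)) = -3135 + 2*3*(69 + √6) = -3135 + (414 + 6*√6) = -2721 + 6*√6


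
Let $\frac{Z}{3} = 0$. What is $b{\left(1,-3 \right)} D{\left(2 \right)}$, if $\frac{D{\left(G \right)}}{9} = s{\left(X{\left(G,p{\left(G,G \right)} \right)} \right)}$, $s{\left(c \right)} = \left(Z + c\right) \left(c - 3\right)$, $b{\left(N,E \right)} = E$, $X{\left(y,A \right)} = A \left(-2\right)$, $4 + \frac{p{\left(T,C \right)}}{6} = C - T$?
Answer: $-58320$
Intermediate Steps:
$Z = 0$ ($Z = 3 \cdot 0 = 0$)
$p{\left(T,C \right)} = -24 - 6 T + 6 C$ ($p{\left(T,C \right)} = -24 + 6 \left(C - T\right) = -24 + \left(- 6 T + 6 C\right) = -24 - 6 T + 6 C$)
$X{\left(y,A \right)} = - 2 A$
$s{\left(c \right)} = c \left(-3 + c\right)$ ($s{\left(c \right)} = \left(0 + c\right) \left(c - 3\right) = c \left(-3 + c\right)$)
$D{\left(G \right)} = 19440$ ($D{\left(G \right)} = 9 - 2 \left(-24 - 6 G + 6 G\right) \left(-3 - 2 \left(-24 - 6 G + 6 G\right)\right) = 9 \left(-2\right) \left(-24\right) \left(-3 - -48\right) = 9 \cdot 48 \left(-3 + 48\right) = 9 \cdot 48 \cdot 45 = 9 \cdot 2160 = 19440$)
$b{\left(1,-3 \right)} D{\left(2 \right)} = \left(-3\right) 19440 = -58320$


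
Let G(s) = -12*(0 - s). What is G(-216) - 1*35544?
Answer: -38136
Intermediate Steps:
G(s) = 12*s (G(s) = -(-12)*s = 12*s)
G(-216) - 1*35544 = 12*(-216) - 1*35544 = -2592 - 35544 = -38136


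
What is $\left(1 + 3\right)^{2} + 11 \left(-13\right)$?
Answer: $-127$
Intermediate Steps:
$\left(1 + 3\right)^{2} + 11 \left(-13\right) = 4^{2} - 143 = 16 - 143 = -127$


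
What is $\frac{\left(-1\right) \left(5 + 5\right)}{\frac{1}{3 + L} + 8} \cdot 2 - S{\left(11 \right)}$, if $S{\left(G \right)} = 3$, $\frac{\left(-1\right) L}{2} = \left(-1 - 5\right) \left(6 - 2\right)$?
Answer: $- \frac{2247}{409} \approx -5.4939$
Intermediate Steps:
$L = 48$ ($L = - 2 \left(-1 - 5\right) \left(6 - 2\right) = - 2 \left(\left(-6\right) 4\right) = \left(-2\right) \left(-24\right) = 48$)
$\frac{\left(-1\right) \left(5 + 5\right)}{\frac{1}{3 + L} + 8} \cdot 2 - S{\left(11 \right)} = \frac{\left(-1\right) \left(5 + 5\right)}{\frac{1}{3 + 48} + 8} \cdot 2 - 3 = \frac{\left(-1\right) 10}{\frac{1}{51} + 8} \cdot 2 - 3 = - \frac{10}{\frac{1}{51} + 8} \cdot 2 - 3 = - \frac{10}{\frac{409}{51}} \cdot 2 - 3 = \left(-10\right) \frac{51}{409} \cdot 2 - 3 = \left(- \frac{510}{409}\right) 2 - 3 = - \frac{1020}{409} - 3 = - \frac{2247}{409}$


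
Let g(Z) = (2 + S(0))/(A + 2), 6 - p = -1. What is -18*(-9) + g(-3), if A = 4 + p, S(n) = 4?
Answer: 2112/13 ≈ 162.46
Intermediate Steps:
p = 7 (p = 6 - 1*(-1) = 6 + 1 = 7)
A = 11 (A = 4 + 7 = 11)
g(Z) = 6/13 (g(Z) = (2 + 4)/(11 + 2) = 6/13)
-18*(-9) + g(-3) = -18*(-9) + 6/13 = 162 + 6/13 = 2112/13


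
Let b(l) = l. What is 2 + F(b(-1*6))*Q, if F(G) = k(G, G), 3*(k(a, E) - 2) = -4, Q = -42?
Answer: -26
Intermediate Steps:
k(a, E) = ⅔ (k(a, E) = 2 + (⅓)*(-4) = 2 - 4/3 = ⅔)
F(G) = ⅔
2 + F(b(-1*6))*Q = 2 + (⅔)*(-42) = 2 - 28 = -26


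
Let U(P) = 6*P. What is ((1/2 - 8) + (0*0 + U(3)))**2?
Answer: 441/4 ≈ 110.25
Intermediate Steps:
((1/2 - 8) + (0*0 + U(3)))**2 = ((1/2 - 8) + (0*0 + 6*3))**2 = ((1/2 - 8) + (0 + 18))**2 = (-15/2 + 18)**2 = (21/2)**2 = 441/4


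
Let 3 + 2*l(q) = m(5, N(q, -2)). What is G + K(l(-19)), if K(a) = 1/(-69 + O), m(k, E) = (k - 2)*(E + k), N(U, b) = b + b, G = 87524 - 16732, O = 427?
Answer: 25343537/358 ≈ 70792.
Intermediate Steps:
G = 70792
N(U, b) = 2*b
m(k, E) = (-2 + k)*(E + k)
l(q) = 0 (l(q) = -3/2 + (5² - 4*(-2) - 2*5 + (2*(-2))*5)/2 = -3/2 + (25 - 2*(-4) - 10 - 4*5)/2 = -3/2 + (25 + 8 - 10 - 20)/2 = -3/2 + (½)*3 = -3/2 + 3/2 = 0)
K(a) = 1/358 (K(a) = 1/(-69 + 427) = 1/358)
G + K(l(-19)) = 70792 + 1/358 = 25343537/358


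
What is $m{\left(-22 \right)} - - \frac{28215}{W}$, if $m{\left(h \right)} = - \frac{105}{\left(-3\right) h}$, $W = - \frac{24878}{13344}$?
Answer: $- \frac{4141945925}{273658} \approx -15135.0$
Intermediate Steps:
$W = - \frac{12439}{6672}$ ($W = \left(-24878\right) \frac{1}{13344} = - \frac{12439}{6672} \approx -1.8644$)
$m{\left(h \right)} = \frac{35}{h}$ ($m{\left(h \right)} = - 105 \left(- \frac{1}{3 h}\right) = \frac{35}{h}$)
$m{\left(-22 \right)} - - \frac{28215}{W} = \frac{35}{-22} - - \frac{28215}{- \frac{12439}{6672}} = 35 \left(- \frac{1}{22}\right) - \left(-28215\right) \left(- \frac{6672}{12439}\right) = - \frac{35}{22} - \frac{188250480}{12439} = - \frac{4141945925}{273658}$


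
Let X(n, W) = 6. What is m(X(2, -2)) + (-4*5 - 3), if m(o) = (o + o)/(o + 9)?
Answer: -111/5 ≈ -22.200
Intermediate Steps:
m(o) = 2*o/(9 + o) (m(o) = (2*o)/(9 + o) = 2*o/(9 + o))
m(X(2, -2)) + (-4*5 - 3) = 2*6/(9 + 6) + (-4*5 - 3) = 2*6/15 + (-20 - 3) = 2*6*(1/15) - 23 = ⅘ - 23 = -111/5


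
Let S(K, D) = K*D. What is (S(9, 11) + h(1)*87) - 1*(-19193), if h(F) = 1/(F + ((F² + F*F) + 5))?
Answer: 154423/8 ≈ 19303.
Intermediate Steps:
S(K, D) = D*K
h(F) = 1/(5 + F + 2*F²) (h(F) = 1/(F + ((F² + F²) + 5)) = 1/(F + (2*F² + 5)) = 1/(F + (5 + 2*F²)) = 1/(5 + F + 2*F²))
(S(9, 11) + h(1)*87) - 1*(-19193) = (11*9 + 87/(5 + 1 + 2*1²)) - 1*(-19193) = (99 + 87/(5 + 1 + 2*1)) + 19193 = (99 + 87/(5 + 1 + 2)) + 19193 = (99 + 87/8) + 19193 = 879/8 + 19193 = 154423/8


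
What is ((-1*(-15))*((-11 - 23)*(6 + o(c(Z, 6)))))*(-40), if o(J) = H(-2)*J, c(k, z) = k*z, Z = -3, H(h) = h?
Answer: 856800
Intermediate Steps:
o(J) = -2*J
((-1*(-15))*((-11 - 23)*(6 + o(c(Z, 6)))))*(-40) = ((-1*(-15))*((-11 - 23)*(6 - (-6)*6)))*(-40) = (15*(-34*(6 - 2*(-18))))*(-40) = (15*(-34*(6 + 36)))*(-40) = (15*(-34*42))*(-40) = (15*(-1428))*(-40) = -21420*(-40) = 856800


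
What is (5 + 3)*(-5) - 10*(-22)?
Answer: 180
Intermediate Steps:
(5 + 3)*(-5) - 10*(-22) = 8*(-5) + 220 = -40 + 220 = 180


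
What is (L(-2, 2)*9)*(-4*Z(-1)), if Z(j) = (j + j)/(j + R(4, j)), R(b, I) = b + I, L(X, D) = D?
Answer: 72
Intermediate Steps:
R(b, I) = I + b
Z(j) = 2*j/(4 + 2*j) (Z(j) = (j + j)/(j + (j + 4)) = (2*j)/(j + (4 + j)) = (2*j)/(4 + 2*j) = 2*j/(4 + 2*j))
(L(-2, 2)*9)*(-4*Z(-1)) = (2*9)*(-(-4)/(2 - 1)) = 18*(-(-4)/1) = 18*(-(-4)) = 18*(-4*(-1)) = 18*4 = 72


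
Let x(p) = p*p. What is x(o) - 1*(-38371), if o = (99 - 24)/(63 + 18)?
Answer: 27973084/729 ≈ 38372.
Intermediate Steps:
o = 25/27 (o = 75/81 = 75*(1/81) = 25/27 ≈ 0.92593)
x(p) = p**2
x(o) - 1*(-38371) = (25/27)**2 - 1*(-38371) = 625/729 + 38371 = 27973084/729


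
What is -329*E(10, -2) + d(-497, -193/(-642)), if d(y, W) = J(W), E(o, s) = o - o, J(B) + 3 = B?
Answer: -1733/642 ≈ -2.6994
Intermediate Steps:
J(B) = -3 + B
E(o, s) = 0
d(y, W) = -3 + W
-329*E(10, -2) + d(-497, -193/(-642)) = -329*0 + (-3 - 193/(-642)) = 0 + (-3 - 193*(-1/642)) = 0 + (-3 + 193/642) = 0 - 1733/642 = -1733/642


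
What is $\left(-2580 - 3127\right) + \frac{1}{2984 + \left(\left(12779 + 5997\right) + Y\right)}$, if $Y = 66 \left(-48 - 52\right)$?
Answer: $- \frac{86518119}{15160} \approx -5707.0$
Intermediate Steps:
$Y = -6600$ ($Y = 66 \left(-100\right) = -6600$)
$\left(-2580 - 3127\right) + \frac{1}{2984 + \left(\left(12779 + 5997\right) + Y\right)} = \left(-2580 - 3127\right) + \frac{1}{2984 + \left(\left(12779 + 5997\right) - 6600\right)} = -5707 + \frac{1}{2984 + \left(18776 - 6600\right)} = -5707 + \frac{1}{2984 + 12176} = -5707 + \frac{1}{15160} = - \frac{86518119}{15160}$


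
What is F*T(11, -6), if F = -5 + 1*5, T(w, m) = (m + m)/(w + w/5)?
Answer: 0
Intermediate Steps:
T(w, m) = 5*m/(3*w) (T(w, m) = (2*m)/(w + w*(⅕)) = (2*m)/(w + w/5) = (2*m)/((6*w/5)) = (2*m)*(5/(6*w)) = 5*m/(3*w))
F = 0 (F = -5 + 5 = 0)
F*T(11, -6) = 0*((5/3)*(-6)/11) = 0*((5/3)*(-6)*(1/11)) = 0*(-10/11) = 0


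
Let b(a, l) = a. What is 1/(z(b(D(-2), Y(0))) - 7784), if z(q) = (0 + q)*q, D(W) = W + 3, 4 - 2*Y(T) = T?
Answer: -1/7783 ≈ -0.00012849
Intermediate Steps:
Y(T) = 2 - T/2
D(W) = 3 + W
z(q) = q² (z(q) = q*q = q²)
1/(z(b(D(-2), Y(0))) - 7784) = 1/((3 - 2)² - 7784) = 1/(1² - 7784) = 1/(1 - 7784) = 1/(-7783) = -1/7783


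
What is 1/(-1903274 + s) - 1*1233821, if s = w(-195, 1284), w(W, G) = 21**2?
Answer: -2347755314894/1902833 ≈ -1.2338e+6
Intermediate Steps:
w(W, G) = 441
s = 441
1/(-1903274 + s) - 1*1233821 = 1/(-1903274 + 441) - 1*1233821 = 1/(-1902833) - 1233821 = -1/1902833 - 1233821 = -2347755314894/1902833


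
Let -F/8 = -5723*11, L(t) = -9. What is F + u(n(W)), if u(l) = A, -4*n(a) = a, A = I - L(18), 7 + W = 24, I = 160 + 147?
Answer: 503940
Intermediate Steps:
I = 307
W = 17 (W = -7 + 24 = 17)
F = 503624 (F = -(-45784)*11 = -8*(-62953) = 503624)
A = 316 (A = 307 - 1*(-9) = 307 + 9 = 316)
n(a) = -a/4
u(l) = 316
F + u(n(W)) = 503624 + 316 = 503940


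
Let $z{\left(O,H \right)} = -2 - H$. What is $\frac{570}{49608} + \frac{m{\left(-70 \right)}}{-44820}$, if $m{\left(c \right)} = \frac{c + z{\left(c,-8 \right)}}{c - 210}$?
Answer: $\frac{12413363}{1080834300} \approx 0.011485$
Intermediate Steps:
$m{\left(c \right)} = \frac{6 + c}{-210 + c}$ ($m{\left(c \right)} = \frac{c - -6}{c - 210} = \frac{c + \left(-2 + 8\right)}{-210 + c} = \frac{c + 6}{-210 + c} = \frac{6 + c}{-210 + c}$)
$\frac{570}{49608} + \frac{m{\left(-70 \right)}}{-44820} = \frac{570}{49608} + \frac{\frac{1}{-210 - 70} \left(6 - 70\right)}{-44820} = 570 \cdot \frac{1}{49608} + \frac{1}{-280} \left(-64\right) \left(- \frac{1}{44820}\right) = \frac{95}{8268} + \left(- \frac{1}{280}\right) \left(-64\right) \left(- \frac{1}{44820}\right) = \frac{95}{8268} + \frac{8}{35} \left(- \frac{1}{44820}\right) = \frac{95}{8268} - \frac{2}{392175} = \frac{12413363}{1080834300}$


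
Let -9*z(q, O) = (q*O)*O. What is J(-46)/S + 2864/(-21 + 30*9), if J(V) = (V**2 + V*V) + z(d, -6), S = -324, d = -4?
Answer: -1202/747 ≈ -1.6091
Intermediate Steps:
z(q, O) = -q*O**2/9 (z(q, O) = -q*O*O/9 = -O*q*O/9 = -q*O**2/9)
J(V) = 16 + 2*V**2 (J(V) = (V**2 + V*V) - 1/9*(-4)*(-6)**2 = (V**2 + V**2) - 1/9*(-4)*36 = 2*V**2 + 16 = 16 + 2*V**2)
J(-46)/S + 2864/(-21 + 30*9) = (16 + 2*(-46)**2)/(-324) + 2864/(-21 + 30*9) = (16 + 2*2116)*(-1/324) + 2864/(-21 + 270) = (16 + 4232)*(-1/324) + 2864/249 = 4248*(-1/324) + 2864*(1/249) = -118/9 + 2864/249 = -1202/747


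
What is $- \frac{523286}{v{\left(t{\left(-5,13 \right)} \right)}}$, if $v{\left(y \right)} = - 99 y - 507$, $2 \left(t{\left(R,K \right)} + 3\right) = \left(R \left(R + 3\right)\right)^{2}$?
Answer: $\frac{261643}{2580} \approx 101.41$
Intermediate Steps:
$t{\left(R,K \right)} = -3 + \frac{R^{2} \left(3 + R\right)^{2}}{2}$ ($t{\left(R,K \right)} = -3 + \frac{\left(R \left(R + 3\right)\right)^{2}}{2} = -3 + \frac{\left(R \left(3 + R\right)\right)^{2}}{2} = -3 + \frac{R^{2} \left(3 + R\right)^{2}}{2}$)
$v{\left(y \right)} = -507 - 99 y$
$- \frac{523286}{v{\left(t{\left(-5,13 \right)} \right)}} = - \frac{523286}{-507 - 99 \left(-3 + \frac{\left(-5\right)^{2} \left(3 - 5\right)^{2}}{2}\right)} = - \frac{523286}{-507 - 99 \left(-3 + \frac{1}{2} \cdot 25 \left(-2\right)^{2}\right)} = - \frac{523286}{-507 - 99 \left(-3 + \frac{1}{2} \cdot 25 \cdot 4\right)} = - \frac{523286}{-507 - 99 \left(-3 + 50\right)} = - \frac{523286}{-507 - 4653} = - \frac{523286}{-5160} = \left(-523286\right) \left(- \frac{1}{5160}\right) = \frac{261643}{2580}$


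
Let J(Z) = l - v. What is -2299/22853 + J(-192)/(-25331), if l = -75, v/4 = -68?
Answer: -62738010/578889343 ≈ -0.10838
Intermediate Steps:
v = -272 (v = 4*(-68) = -272)
J(Z) = 197 (J(Z) = -75 - 1*(-272) = -75 + 272 = 197)
-2299/22853 + J(-192)/(-25331) = -2299/22853 + 197/(-25331) = -2299*1/22853 + 197*(-1/25331) = -2299/22853 - 197/25331 = -62738010/578889343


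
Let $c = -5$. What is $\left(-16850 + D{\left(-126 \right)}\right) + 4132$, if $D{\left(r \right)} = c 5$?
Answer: $-12743$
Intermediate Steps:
$D{\left(r \right)} = -25$ ($D{\left(r \right)} = \left(-5\right) 5 = -25$)
$\left(-16850 + D{\left(-126 \right)}\right) + 4132 = \left(-16850 - 25\right) + 4132 = -16875 + 4132 = -12743$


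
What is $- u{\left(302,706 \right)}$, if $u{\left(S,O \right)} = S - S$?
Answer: $0$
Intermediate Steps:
$u{\left(S,O \right)} = 0$
$- u{\left(302,706 \right)} = \left(-1\right) 0 = 0$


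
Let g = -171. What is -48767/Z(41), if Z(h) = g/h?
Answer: 1999447/171 ≈ 11693.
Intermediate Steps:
Z(h) = -171/h
-48767/Z(41) = -48767/((-171/41)) = -48767/((-171*1/41)) = -48767/(-171/41) = -48767*(-41/171) = 1999447/171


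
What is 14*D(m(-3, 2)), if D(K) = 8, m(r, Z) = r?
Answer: 112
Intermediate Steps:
14*D(m(-3, 2)) = 14*8 = 112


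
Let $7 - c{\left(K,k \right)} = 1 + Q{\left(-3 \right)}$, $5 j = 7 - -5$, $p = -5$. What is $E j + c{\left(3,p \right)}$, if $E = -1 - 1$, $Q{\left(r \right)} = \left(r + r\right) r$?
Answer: $- \frac{84}{5} \approx -16.8$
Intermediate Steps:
$Q{\left(r \right)} = 2 r^{2}$ ($Q{\left(r \right)} = 2 r r = 2 r^{2}$)
$j = \frac{12}{5}$ ($j = \frac{7 - -5}{5} = \frac{7 + 5}{5} = \frac{1}{5} \cdot 12 = \frac{12}{5} \approx 2.4$)
$E = -2$ ($E = -1 - 1 = -2$)
$c{\left(K,k \right)} = -12$ ($c{\left(K,k \right)} = 7 - \left(1 + 2 \left(-3\right)^{2}\right) = 7 - \left(1 + 2 \cdot 9\right) = 7 - \left(1 + 18\right) = 7 - 19 = -12$)
$E j + c{\left(3,p \right)} = \left(-2\right) \frac{12}{5} - 12 = - \frac{24}{5} - 12 = - \frac{84}{5}$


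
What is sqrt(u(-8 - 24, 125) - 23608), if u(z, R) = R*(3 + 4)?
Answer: I*sqrt(22733) ≈ 150.77*I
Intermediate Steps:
u(z, R) = 7*R (u(z, R) = R*7 = 7*R)
sqrt(u(-8 - 24, 125) - 23608) = sqrt(7*125 - 23608) = sqrt(875 - 23608) = sqrt(-22733) = I*sqrt(22733)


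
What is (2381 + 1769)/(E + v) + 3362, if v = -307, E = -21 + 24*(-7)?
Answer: 831701/248 ≈ 3353.6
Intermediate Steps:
E = -189 (E = -21 - 168 = -189)
(2381 + 1769)/(E + v) + 3362 = (2381 + 1769)/(-189 - 307) + 3362 = 4150/(-496) + 3362 = 4150*(-1/496) + 3362 = -2075/248 + 3362 = 831701/248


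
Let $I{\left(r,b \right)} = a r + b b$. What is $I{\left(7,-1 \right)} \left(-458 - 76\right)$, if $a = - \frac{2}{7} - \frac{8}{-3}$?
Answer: $-9434$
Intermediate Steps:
$a = \frac{50}{21}$ ($a = \left(-2\right) \frac{1}{7} - - \frac{8}{3} = - \frac{2}{7} + \frac{8}{3} = \frac{50}{21} \approx 2.381$)
$I{\left(r,b \right)} = b^{2} + \frac{50 r}{21}$ ($I{\left(r,b \right)} = \frac{50 r}{21} + b b = \frac{50 r}{21} + b^{2} = b^{2} + \frac{50 r}{21}$)
$I{\left(7,-1 \right)} \left(-458 - 76\right) = \left(\left(-1\right)^{2} + \frac{50}{21} \cdot 7\right) \left(-458 - 76\right) = \left(1 + \frac{50}{3}\right) \left(-534\right) = \frac{53}{3} \left(-534\right) = -9434$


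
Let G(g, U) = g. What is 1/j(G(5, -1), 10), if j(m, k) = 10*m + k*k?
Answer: 1/150 ≈ 0.0066667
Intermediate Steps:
j(m, k) = k² + 10*m (j(m, k) = 10*m + k² = k² + 10*m)
1/j(G(5, -1), 10) = 1/(10² + 10*5) = 1/(100 + 50) = 1/150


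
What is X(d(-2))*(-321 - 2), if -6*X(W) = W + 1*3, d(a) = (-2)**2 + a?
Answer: 1615/6 ≈ 269.17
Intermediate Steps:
d(a) = 4 + a
X(W) = -1/2 - W/6 (X(W) = -(W + 1*3)/6 = -(W + 3)/6 = -(3 + W)/6 = -1/2 - W/6)
X(d(-2))*(-321 - 2) = (-1/2 - (4 - 2)/6)*(-321 - 2) = (-1/2 - 1/6*2)*(-323) = (-1/2 - 1/3)*(-323) = -5/6*(-323) = 1615/6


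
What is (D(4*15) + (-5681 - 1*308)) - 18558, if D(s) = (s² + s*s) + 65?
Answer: -17282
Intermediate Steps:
D(s) = 65 + 2*s² (D(s) = (s² + s²) + 65 = 2*s² + 65 = 65 + 2*s²)
(D(4*15) + (-5681 - 1*308)) - 18558 = ((65 + 2*(4*15)²) + (-5681 - 1*308)) - 18558 = ((65 + 2*60²) + (-5681 - 308)) - 18558 = ((65 + 2*3600) - 5989) - 18558 = ((65 + 7200) - 5989) - 18558 = (7265 - 5989) - 18558 = 1276 - 18558 = -17282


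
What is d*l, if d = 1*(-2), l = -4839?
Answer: 9678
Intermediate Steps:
d = -2
d*l = -2*(-4839) = 9678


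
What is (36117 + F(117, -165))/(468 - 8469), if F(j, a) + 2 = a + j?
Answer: -36067/8001 ≈ -4.5078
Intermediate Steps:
F(j, a) = -2 + a + j (F(j, a) = -2 + (a + j) = -2 + a + j)
(36117 + F(117, -165))/(468 - 8469) = (36117 + (-2 - 165 + 117))/(468 - 8469) = (36117 - 50)/(-8001) = 36067*(-1/8001) = -36067/8001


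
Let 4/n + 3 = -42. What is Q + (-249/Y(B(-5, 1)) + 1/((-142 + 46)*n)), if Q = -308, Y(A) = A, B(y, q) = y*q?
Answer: -165173/640 ≈ -258.08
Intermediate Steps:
B(y, q) = q*y
n = -4/45 (n = 4/(-3 - 42) = 4/(-45) = 4*(-1/45) = -4/45 ≈ -0.088889)
Q + (-249/Y(B(-5, 1)) + 1/((-142 + 46)*n)) = -308 + (-249/(1*(-5)) + 1/((-142 + 46)*(-4/45))) = -308 + (-249/(-5) - 45/4/(-96)) = -308 + (-249*(-⅕) - 1/96*(-45/4)) = -308 + (249/5 + 15/128) = -308 + 31947/640 = -165173/640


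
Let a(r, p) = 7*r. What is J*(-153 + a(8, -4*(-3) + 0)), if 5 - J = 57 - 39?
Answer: 1261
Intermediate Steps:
J = -13 (J = 5 - (57 - 39) = 5 - 1*18 = 5 - 18 = -13)
J*(-153 + a(8, -4*(-3) + 0)) = -13*(-153 + 7*8) = -13*(-153 + 56) = -13*(-97) = 1261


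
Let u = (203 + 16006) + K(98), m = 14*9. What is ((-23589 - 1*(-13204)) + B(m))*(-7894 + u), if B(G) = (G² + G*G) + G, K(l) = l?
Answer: 180820609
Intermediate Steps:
m = 126
B(G) = G + 2*G² (B(G) = (G² + G²) + G = 2*G² + G = G + 2*G²)
u = 16307 (u = (203 + 16006) + 98 = 16209 + 98 = 16307)
((-23589 - 1*(-13204)) + B(m))*(-7894 + u) = ((-23589 - 1*(-13204)) + 126*(1 + 2*126))*(-7894 + 16307) = ((-23589 + 13204) + 126*(1 + 252))*8413 = (-10385 + 126*253)*8413 = (-10385 + 31878)*8413 = 21493*8413 = 180820609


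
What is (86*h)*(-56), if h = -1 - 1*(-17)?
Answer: -77056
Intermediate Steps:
h = 16 (h = -1 + 17 = 16)
(86*h)*(-56) = (86*16)*(-56) = 1376*(-56) = -77056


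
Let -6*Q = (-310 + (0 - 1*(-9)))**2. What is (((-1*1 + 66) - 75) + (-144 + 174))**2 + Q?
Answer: -88201/6 ≈ -14700.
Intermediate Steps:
Q = -90601/6 (Q = -(-310 + (0 - 1*(-9)))**2/6 = -(-310 + (0 + 9))**2/6 = -(-310 + 9)**2/6 = -1/6*(-301)**2 = -1/6*90601 = -90601/6 ≈ -15100.)
(((-1*1 + 66) - 75) + (-144 + 174))**2 + Q = (((-1*1 + 66) - 75) + (-144 + 174))**2 - 90601/6 = (((-1 + 66) - 75) + 30)**2 - 90601/6 = ((65 - 75) + 30)**2 - 90601/6 = (-10 + 30)**2 - 90601/6 = 20**2 - 90601/6 = 400 - 90601/6 = -88201/6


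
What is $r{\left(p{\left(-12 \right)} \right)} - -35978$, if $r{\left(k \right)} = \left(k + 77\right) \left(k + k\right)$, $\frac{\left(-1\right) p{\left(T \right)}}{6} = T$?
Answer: $57434$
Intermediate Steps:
$p{\left(T \right)} = - 6 T$
$r{\left(k \right)} = 2 k \left(77 + k\right)$ ($r{\left(k \right)} = \left(77 + k\right) 2 k = 2 k \left(77 + k\right)$)
$r{\left(p{\left(-12 \right)} \right)} - -35978 = 2 \left(\left(-6\right) \left(-12\right)\right) \left(77 - -72\right) - -35978 = 2 \cdot 72 \left(77 + 72\right) + 35978 = 2 \cdot 72 \cdot 149 + 35978 = 21456 + 35978 = 57434$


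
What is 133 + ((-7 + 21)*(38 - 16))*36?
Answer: 11221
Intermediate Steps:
133 + ((-7 + 21)*(38 - 16))*36 = 133 + (14*22)*36 = 133 + 308*36 = 133 + 11088 = 11221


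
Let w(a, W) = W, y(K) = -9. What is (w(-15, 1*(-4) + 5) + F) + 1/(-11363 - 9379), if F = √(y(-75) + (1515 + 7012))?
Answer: 20741/20742 + √8518 ≈ 93.293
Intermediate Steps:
F = √8518 (F = √(-9 + (1515 + 7012)) = √(-9 + 8527) = √8518 ≈ 92.293)
(w(-15, 1*(-4) + 5) + F) + 1/(-11363 - 9379) = ((1*(-4) + 5) + √8518) + 1/(-11363 - 9379) = ((-4 + 5) + √8518) + 1/(-20742) = (1 + √8518) - 1/20742 = 20741/20742 + √8518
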